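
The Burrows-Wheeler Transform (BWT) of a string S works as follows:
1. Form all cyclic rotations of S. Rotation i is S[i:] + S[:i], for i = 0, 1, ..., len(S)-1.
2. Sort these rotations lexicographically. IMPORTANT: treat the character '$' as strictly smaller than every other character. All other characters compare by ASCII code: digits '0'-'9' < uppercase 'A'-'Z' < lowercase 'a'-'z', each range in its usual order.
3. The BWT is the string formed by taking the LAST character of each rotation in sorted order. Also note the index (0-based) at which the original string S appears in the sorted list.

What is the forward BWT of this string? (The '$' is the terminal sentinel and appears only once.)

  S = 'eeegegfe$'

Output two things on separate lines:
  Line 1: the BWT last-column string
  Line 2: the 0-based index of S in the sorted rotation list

All 9 rotations (rotation i = S[i:]+S[:i]):
  rot[0] = eeegegfe$
  rot[1] = eegegfe$e
  rot[2] = egegfe$ee
  rot[3] = gegfe$eee
  rot[4] = egfe$eeeg
  rot[5] = gfe$eeege
  rot[6] = fe$eeegeg
  rot[7] = e$eeegegf
  rot[8] = $eeegegfe
Sorted (with $ < everything):
  sorted[0] = $eeegegfe  (last char: 'e')
  sorted[1] = e$eeegegf  (last char: 'f')
  sorted[2] = eeegegfe$  (last char: '$')
  sorted[3] = eegegfe$e  (last char: 'e')
  sorted[4] = egegfe$ee  (last char: 'e')
  sorted[5] = egfe$eeeg  (last char: 'g')
  sorted[6] = fe$eeegeg  (last char: 'g')
  sorted[7] = gegfe$eee  (last char: 'e')
  sorted[8] = gfe$eeege  (last char: 'e')
Last column: ef$eeggee
Original string S is at sorted index 2

Answer: ef$eeggee
2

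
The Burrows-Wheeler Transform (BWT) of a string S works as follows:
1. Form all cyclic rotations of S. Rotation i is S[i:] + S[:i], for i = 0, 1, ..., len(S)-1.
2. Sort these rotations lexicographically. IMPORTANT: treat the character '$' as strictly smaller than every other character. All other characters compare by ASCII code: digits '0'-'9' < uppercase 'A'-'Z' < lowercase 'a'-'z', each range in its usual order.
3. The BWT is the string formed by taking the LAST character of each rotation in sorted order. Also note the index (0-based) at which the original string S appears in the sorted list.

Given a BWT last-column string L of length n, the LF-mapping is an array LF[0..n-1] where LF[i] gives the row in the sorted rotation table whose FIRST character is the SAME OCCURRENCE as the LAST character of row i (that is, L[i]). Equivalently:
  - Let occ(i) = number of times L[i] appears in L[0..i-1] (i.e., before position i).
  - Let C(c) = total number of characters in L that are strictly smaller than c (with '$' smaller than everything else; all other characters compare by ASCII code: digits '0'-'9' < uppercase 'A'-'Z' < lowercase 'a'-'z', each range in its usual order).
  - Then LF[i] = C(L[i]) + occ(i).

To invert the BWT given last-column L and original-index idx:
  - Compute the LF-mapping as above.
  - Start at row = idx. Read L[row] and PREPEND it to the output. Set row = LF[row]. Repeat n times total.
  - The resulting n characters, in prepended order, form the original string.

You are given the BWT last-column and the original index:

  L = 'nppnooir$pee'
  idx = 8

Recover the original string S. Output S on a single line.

LF mapping: 4 8 9 5 6 7 3 11 0 10 1 2
Walk LF starting at row 8, prepending L[row]:
  step 1: row=8, L[8]='$', prepend. Next row=LF[8]=0
  step 2: row=0, L[0]='n', prepend. Next row=LF[0]=4
  step 3: row=4, L[4]='o', prepend. Next row=LF[4]=6
  step 4: row=6, L[6]='i', prepend. Next row=LF[6]=3
  step 5: row=3, L[3]='n', prepend. Next row=LF[3]=5
  step 6: row=5, L[5]='o', prepend. Next row=LF[5]=7
  step 7: row=7, L[7]='r', prepend. Next row=LF[7]=11
  step 8: row=11, L[11]='e', prepend. Next row=LF[11]=2
  step 9: row=2, L[2]='p', prepend. Next row=LF[2]=9
  step 10: row=9, L[9]='p', prepend. Next row=LF[9]=10
  step 11: row=10, L[10]='e', prepend. Next row=LF[10]=1
  step 12: row=1, L[1]='p', prepend. Next row=LF[1]=8
Reversed output: pepperonion$

Answer: pepperonion$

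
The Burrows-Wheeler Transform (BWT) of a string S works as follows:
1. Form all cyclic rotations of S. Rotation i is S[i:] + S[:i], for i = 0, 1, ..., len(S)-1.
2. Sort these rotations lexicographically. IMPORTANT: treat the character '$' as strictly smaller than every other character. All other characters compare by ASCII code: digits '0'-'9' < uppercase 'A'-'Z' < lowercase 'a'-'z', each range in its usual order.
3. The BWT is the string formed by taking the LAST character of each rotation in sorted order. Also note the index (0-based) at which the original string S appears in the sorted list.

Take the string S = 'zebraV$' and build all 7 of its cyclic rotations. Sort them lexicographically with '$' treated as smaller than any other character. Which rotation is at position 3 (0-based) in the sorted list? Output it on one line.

Answer: braV$ze

Derivation:
All 7 rotations (rotation i = S[i:]+S[:i]):
  rot[0] = zebraV$
  rot[1] = ebraV$z
  rot[2] = braV$ze
  rot[3] = raV$zeb
  rot[4] = aV$zebr
  rot[5] = V$zebra
  rot[6] = $zebraV
Sorted (with $ < everything):
  sorted[0] = $zebraV
  sorted[1] = V$zebra
  sorted[2] = aV$zebr
  sorted[3] = braV$ze
  sorted[4] = ebraV$z
  sorted[5] = raV$zeb
  sorted[6] = zebraV$
sorted[3] = braV$ze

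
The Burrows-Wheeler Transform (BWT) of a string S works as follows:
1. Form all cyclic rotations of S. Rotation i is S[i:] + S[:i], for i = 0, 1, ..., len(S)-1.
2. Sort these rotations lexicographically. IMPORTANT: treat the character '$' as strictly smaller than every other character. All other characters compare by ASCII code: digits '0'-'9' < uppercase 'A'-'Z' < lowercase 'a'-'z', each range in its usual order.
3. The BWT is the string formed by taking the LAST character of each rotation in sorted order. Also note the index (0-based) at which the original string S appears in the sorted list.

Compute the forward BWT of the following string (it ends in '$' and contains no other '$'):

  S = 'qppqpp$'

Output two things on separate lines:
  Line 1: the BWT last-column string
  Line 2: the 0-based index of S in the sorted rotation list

All 7 rotations (rotation i = S[i:]+S[:i]):
  rot[0] = qppqpp$
  rot[1] = ppqpp$q
  rot[2] = pqpp$qp
  rot[3] = qpp$qpp
  rot[4] = pp$qppq
  rot[5] = p$qppqp
  rot[6] = $qppqpp
Sorted (with $ < everything):
  sorted[0] = $qppqpp  (last char: 'p')
  sorted[1] = p$qppqp  (last char: 'p')
  sorted[2] = pp$qppq  (last char: 'q')
  sorted[3] = ppqpp$q  (last char: 'q')
  sorted[4] = pqpp$qp  (last char: 'p')
  sorted[5] = qpp$qpp  (last char: 'p')
  sorted[6] = qppqpp$  (last char: '$')
Last column: ppqqpp$
Original string S is at sorted index 6

Answer: ppqqpp$
6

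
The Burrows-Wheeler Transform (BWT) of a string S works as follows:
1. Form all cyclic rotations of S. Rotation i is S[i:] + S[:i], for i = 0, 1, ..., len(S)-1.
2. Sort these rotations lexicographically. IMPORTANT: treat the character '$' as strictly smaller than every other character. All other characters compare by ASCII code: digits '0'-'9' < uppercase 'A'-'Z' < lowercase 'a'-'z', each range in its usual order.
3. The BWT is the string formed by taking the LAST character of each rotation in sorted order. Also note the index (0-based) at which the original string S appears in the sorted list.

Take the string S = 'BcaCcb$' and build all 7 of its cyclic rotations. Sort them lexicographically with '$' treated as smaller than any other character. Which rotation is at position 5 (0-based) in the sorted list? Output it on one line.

All 7 rotations (rotation i = S[i:]+S[:i]):
  rot[0] = BcaCcb$
  rot[1] = caCcb$B
  rot[2] = aCcb$Bc
  rot[3] = Ccb$Bca
  rot[4] = cb$BcaC
  rot[5] = b$BcaCc
  rot[6] = $BcaCcb
Sorted (with $ < everything):
  sorted[0] = $BcaCcb
  sorted[1] = BcaCcb$
  sorted[2] = Ccb$Bca
  sorted[3] = aCcb$Bc
  sorted[4] = b$BcaCc
  sorted[5] = caCcb$B
  sorted[6] = cb$BcaC
sorted[5] = caCcb$B

Answer: caCcb$B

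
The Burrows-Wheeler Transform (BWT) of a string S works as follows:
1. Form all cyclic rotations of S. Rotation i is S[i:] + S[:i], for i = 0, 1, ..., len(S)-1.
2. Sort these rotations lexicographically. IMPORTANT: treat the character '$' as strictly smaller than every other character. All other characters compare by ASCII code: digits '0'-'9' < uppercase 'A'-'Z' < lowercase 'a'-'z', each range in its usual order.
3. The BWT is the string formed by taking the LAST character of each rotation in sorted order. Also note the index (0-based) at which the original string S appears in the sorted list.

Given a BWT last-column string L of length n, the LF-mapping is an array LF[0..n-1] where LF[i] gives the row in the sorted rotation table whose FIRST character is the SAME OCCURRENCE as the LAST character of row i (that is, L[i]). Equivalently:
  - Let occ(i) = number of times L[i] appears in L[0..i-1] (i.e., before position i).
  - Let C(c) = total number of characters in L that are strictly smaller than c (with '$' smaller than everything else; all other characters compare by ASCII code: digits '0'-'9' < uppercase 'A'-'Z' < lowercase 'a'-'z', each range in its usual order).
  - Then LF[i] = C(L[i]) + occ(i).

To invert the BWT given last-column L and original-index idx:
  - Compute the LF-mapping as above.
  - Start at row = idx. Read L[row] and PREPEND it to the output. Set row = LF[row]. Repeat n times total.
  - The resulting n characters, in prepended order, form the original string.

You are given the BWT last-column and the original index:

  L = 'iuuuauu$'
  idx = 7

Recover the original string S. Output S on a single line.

LF mapping: 2 3 4 5 1 6 7 0
Walk LF starting at row 7, prepending L[row]:
  step 1: row=7, L[7]='$', prepend. Next row=LF[7]=0
  step 2: row=0, L[0]='i', prepend. Next row=LF[0]=2
  step 3: row=2, L[2]='u', prepend. Next row=LF[2]=4
  step 4: row=4, L[4]='a', prepend. Next row=LF[4]=1
  step 5: row=1, L[1]='u', prepend. Next row=LF[1]=3
  step 6: row=3, L[3]='u', prepend. Next row=LF[3]=5
  step 7: row=5, L[5]='u', prepend. Next row=LF[5]=6
  step 8: row=6, L[6]='u', prepend. Next row=LF[6]=7
Reversed output: uuuuaui$

Answer: uuuuaui$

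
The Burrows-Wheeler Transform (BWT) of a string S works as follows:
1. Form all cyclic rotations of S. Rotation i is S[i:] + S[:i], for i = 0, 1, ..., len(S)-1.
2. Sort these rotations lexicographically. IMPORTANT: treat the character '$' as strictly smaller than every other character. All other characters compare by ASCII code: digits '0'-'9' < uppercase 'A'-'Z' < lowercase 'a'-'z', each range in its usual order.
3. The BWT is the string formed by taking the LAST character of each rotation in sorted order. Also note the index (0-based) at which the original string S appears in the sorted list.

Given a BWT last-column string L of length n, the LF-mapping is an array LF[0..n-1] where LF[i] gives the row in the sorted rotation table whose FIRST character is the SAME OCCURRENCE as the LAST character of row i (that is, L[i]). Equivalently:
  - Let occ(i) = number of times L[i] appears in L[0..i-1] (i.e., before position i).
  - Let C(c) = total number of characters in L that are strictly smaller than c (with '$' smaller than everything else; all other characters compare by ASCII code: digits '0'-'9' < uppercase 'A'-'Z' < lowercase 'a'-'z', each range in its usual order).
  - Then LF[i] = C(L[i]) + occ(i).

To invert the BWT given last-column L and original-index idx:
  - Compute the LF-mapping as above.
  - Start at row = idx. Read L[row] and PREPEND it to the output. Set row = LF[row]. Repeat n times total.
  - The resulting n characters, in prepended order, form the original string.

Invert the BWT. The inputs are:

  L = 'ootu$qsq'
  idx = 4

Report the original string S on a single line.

LF mapping: 1 2 6 7 0 3 5 4
Walk LF starting at row 4, prepending L[row]:
  step 1: row=4, L[4]='$', prepend. Next row=LF[4]=0
  step 2: row=0, L[0]='o', prepend. Next row=LF[0]=1
  step 3: row=1, L[1]='o', prepend. Next row=LF[1]=2
  step 4: row=2, L[2]='t', prepend. Next row=LF[2]=6
  step 5: row=6, L[6]='s', prepend. Next row=LF[6]=5
  step 6: row=5, L[5]='q', prepend. Next row=LF[5]=3
  step 7: row=3, L[3]='u', prepend. Next row=LF[3]=7
  step 8: row=7, L[7]='q', prepend. Next row=LF[7]=4
Reversed output: quqstoo$

Answer: quqstoo$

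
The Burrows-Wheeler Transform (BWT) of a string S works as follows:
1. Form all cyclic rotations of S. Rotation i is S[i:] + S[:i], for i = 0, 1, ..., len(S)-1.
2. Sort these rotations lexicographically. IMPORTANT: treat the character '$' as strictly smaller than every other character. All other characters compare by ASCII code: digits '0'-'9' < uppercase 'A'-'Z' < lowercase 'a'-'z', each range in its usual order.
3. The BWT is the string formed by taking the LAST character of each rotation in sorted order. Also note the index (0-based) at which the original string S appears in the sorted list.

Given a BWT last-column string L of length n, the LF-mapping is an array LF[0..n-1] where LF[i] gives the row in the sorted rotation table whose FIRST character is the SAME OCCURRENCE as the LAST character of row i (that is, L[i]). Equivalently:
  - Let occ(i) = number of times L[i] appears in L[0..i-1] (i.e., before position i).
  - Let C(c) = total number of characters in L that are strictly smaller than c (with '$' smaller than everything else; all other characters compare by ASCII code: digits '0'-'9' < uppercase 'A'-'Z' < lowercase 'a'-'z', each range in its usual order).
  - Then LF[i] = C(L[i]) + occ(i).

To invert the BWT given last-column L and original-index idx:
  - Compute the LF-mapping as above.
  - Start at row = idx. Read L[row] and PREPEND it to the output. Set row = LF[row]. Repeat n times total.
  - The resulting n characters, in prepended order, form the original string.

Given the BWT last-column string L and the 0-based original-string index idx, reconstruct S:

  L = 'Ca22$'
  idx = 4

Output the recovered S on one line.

LF mapping: 3 4 1 2 0
Walk LF starting at row 4, prepending L[row]:
  step 1: row=4, L[4]='$', prepend. Next row=LF[4]=0
  step 2: row=0, L[0]='C', prepend. Next row=LF[0]=3
  step 3: row=3, L[3]='2', prepend. Next row=LF[3]=2
  step 4: row=2, L[2]='2', prepend. Next row=LF[2]=1
  step 5: row=1, L[1]='a', prepend. Next row=LF[1]=4
Reversed output: a22C$

Answer: a22C$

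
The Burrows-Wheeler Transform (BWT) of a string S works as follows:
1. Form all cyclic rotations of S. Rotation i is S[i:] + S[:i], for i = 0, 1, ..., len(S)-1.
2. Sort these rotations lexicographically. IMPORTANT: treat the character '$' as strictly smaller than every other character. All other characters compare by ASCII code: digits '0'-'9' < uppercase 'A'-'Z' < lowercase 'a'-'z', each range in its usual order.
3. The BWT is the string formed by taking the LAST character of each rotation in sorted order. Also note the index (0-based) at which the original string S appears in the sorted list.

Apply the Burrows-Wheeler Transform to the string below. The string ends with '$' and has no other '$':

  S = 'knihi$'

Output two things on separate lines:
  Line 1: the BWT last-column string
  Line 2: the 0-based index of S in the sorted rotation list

Answer: iihn$k
4

Derivation:
All 6 rotations (rotation i = S[i:]+S[:i]):
  rot[0] = knihi$
  rot[1] = nihi$k
  rot[2] = ihi$kn
  rot[3] = hi$kni
  rot[4] = i$knih
  rot[5] = $knihi
Sorted (with $ < everything):
  sorted[0] = $knihi  (last char: 'i')
  sorted[1] = hi$kni  (last char: 'i')
  sorted[2] = i$knih  (last char: 'h')
  sorted[3] = ihi$kn  (last char: 'n')
  sorted[4] = knihi$  (last char: '$')
  sorted[5] = nihi$k  (last char: 'k')
Last column: iihn$k
Original string S is at sorted index 4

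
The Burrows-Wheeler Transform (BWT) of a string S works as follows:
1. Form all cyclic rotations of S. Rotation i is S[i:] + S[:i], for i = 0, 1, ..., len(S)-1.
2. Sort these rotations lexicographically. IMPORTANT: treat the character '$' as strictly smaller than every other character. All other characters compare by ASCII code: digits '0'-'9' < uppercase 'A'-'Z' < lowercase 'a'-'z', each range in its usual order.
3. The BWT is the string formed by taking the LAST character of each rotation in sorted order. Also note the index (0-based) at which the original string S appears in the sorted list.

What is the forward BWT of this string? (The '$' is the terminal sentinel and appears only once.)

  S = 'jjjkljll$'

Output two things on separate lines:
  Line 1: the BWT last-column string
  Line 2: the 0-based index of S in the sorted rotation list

Answer: l$jjljlkj
1

Derivation:
All 9 rotations (rotation i = S[i:]+S[:i]):
  rot[0] = jjjkljll$
  rot[1] = jjkljll$j
  rot[2] = jkljll$jj
  rot[3] = kljll$jjj
  rot[4] = ljll$jjjk
  rot[5] = jll$jjjkl
  rot[6] = ll$jjjklj
  rot[7] = l$jjjkljl
  rot[8] = $jjjkljll
Sorted (with $ < everything):
  sorted[0] = $jjjkljll  (last char: 'l')
  sorted[1] = jjjkljll$  (last char: '$')
  sorted[2] = jjkljll$j  (last char: 'j')
  sorted[3] = jkljll$jj  (last char: 'j')
  sorted[4] = jll$jjjkl  (last char: 'l')
  sorted[5] = kljll$jjj  (last char: 'j')
  sorted[6] = l$jjjkljl  (last char: 'l')
  sorted[7] = ljll$jjjk  (last char: 'k')
  sorted[8] = ll$jjjklj  (last char: 'j')
Last column: l$jjljlkj
Original string S is at sorted index 1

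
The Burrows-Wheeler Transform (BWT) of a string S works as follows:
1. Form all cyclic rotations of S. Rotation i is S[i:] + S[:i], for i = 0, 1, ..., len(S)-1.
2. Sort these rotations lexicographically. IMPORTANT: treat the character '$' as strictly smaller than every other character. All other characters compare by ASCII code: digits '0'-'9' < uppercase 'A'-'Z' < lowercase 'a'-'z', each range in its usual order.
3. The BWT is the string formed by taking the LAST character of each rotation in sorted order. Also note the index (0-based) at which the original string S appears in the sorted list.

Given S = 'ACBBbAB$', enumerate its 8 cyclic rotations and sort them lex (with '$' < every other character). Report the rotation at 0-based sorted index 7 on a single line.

All 8 rotations (rotation i = S[i:]+S[:i]):
  rot[0] = ACBBbAB$
  rot[1] = CBBbAB$A
  rot[2] = BBbAB$AC
  rot[3] = BbAB$ACB
  rot[4] = bAB$ACBB
  rot[5] = AB$ACBBb
  rot[6] = B$ACBBbA
  rot[7] = $ACBBbAB
Sorted (with $ < everything):
  sorted[0] = $ACBBbAB
  sorted[1] = AB$ACBBb
  sorted[2] = ACBBbAB$
  sorted[3] = B$ACBBbA
  sorted[4] = BBbAB$AC
  sorted[5] = BbAB$ACB
  sorted[6] = CBBbAB$A
  sorted[7] = bAB$ACBB
sorted[7] = bAB$ACBB

Answer: bAB$ACBB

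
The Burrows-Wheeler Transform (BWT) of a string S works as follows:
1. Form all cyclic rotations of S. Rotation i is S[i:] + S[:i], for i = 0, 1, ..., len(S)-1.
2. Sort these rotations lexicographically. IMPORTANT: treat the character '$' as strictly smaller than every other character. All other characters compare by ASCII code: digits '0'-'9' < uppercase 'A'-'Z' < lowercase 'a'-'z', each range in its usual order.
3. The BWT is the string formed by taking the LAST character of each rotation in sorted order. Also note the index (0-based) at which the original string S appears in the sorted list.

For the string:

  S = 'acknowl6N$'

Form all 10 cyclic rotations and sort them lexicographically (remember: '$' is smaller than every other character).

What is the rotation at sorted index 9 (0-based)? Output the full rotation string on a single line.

All 10 rotations (rotation i = S[i:]+S[:i]):
  rot[0] = acknowl6N$
  rot[1] = cknowl6N$a
  rot[2] = knowl6N$ac
  rot[3] = nowl6N$ack
  rot[4] = owl6N$ackn
  rot[5] = wl6N$ackno
  rot[6] = l6N$acknow
  rot[7] = 6N$acknowl
  rot[8] = N$acknowl6
  rot[9] = $acknowl6N
Sorted (with $ < everything):
  sorted[0] = $acknowl6N
  sorted[1] = 6N$acknowl
  sorted[2] = N$acknowl6
  sorted[3] = acknowl6N$
  sorted[4] = cknowl6N$a
  sorted[5] = knowl6N$ac
  sorted[6] = l6N$acknow
  sorted[7] = nowl6N$ack
  sorted[8] = owl6N$ackn
  sorted[9] = wl6N$ackno
sorted[9] = wl6N$ackno

Answer: wl6N$ackno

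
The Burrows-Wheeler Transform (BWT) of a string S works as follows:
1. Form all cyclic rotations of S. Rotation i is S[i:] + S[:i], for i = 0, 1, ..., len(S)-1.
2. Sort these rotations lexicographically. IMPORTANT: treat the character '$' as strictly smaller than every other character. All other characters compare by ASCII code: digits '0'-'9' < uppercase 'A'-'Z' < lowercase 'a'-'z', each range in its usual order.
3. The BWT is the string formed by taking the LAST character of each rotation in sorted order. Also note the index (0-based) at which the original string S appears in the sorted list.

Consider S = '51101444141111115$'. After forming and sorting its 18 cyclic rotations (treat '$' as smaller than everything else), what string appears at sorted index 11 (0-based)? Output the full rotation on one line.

All 18 rotations (rotation i = S[i:]+S[:i]):
  rot[0] = 51101444141111115$
  rot[1] = 1101444141111115$5
  rot[2] = 101444141111115$51
  rot[3] = 01444141111115$511
  rot[4] = 1444141111115$5110
  rot[5] = 444141111115$51101
  rot[6] = 44141111115$511014
  rot[7] = 4141111115$5110144
  rot[8] = 141111115$51101444
  rot[9] = 41111115$511014441
  rot[10] = 1111115$5110144414
  rot[11] = 111115$51101444141
  rot[12] = 11115$511014441411
  rot[13] = 1115$5110144414111
  rot[14] = 115$51101444141111
  rot[15] = 15$511014441411111
  rot[16] = 5$5110144414111111
  rot[17] = $51101444141111115
Sorted (with $ < everything):
  sorted[0] = $51101444141111115
  sorted[1] = 01444141111115$511
  sorted[2] = 101444141111115$51
  sorted[3] = 1101444141111115$5
  sorted[4] = 1111115$5110144414
  sorted[5] = 111115$51101444141
  sorted[6] = 11115$511014441411
  sorted[7] = 1115$5110144414111
  sorted[8] = 115$51101444141111
  sorted[9] = 141111115$51101444
  sorted[10] = 1444141111115$5110
  sorted[11] = 15$511014441411111
  sorted[12] = 41111115$511014441
  sorted[13] = 4141111115$5110144
  sorted[14] = 44141111115$511014
  sorted[15] = 444141111115$51101
  sorted[16] = 5$5110144414111111
  sorted[17] = 51101444141111115$
sorted[11] = 15$511014441411111

Answer: 15$511014441411111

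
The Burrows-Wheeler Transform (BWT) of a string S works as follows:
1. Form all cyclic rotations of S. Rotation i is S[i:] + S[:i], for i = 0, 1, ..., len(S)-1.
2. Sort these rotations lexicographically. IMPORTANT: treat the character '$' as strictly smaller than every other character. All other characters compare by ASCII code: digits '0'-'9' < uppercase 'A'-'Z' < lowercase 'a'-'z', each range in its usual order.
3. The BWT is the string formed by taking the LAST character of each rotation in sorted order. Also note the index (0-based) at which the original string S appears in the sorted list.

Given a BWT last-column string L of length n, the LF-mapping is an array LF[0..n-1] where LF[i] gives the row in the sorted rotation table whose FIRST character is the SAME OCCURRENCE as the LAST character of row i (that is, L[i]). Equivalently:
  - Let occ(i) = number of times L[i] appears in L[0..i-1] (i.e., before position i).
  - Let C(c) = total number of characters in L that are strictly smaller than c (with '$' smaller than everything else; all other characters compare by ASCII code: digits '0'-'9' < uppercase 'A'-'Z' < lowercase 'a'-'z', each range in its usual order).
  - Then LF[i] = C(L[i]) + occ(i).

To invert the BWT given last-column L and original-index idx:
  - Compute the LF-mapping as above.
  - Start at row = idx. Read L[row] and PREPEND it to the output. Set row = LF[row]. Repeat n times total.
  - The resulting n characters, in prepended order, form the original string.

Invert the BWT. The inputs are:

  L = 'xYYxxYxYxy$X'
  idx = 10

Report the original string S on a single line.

LF mapping: 6 2 3 7 8 4 9 5 10 11 0 1
Walk LF starting at row 10, prepending L[row]:
  step 1: row=10, L[10]='$', prepend. Next row=LF[10]=0
  step 2: row=0, L[0]='x', prepend. Next row=LF[0]=6
  step 3: row=6, L[6]='x', prepend. Next row=LF[6]=9
  step 4: row=9, L[9]='y', prepend. Next row=LF[9]=11
  step 5: row=11, L[11]='X', prepend. Next row=LF[11]=1
  step 6: row=1, L[1]='Y', prepend. Next row=LF[1]=2
  step 7: row=2, L[2]='Y', prepend. Next row=LF[2]=3
  step 8: row=3, L[3]='x', prepend. Next row=LF[3]=7
  step 9: row=7, L[7]='Y', prepend. Next row=LF[7]=5
  step 10: row=5, L[5]='Y', prepend. Next row=LF[5]=4
  step 11: row=4, L[4]='x', prepend. Next row=LF[4]=8
  step 12: row=8, L[8]='x', prepend. Next row=LF[8]=10
Reversed output: xxYYxYYXyxx$

Answer: xxYYxYYXyxx$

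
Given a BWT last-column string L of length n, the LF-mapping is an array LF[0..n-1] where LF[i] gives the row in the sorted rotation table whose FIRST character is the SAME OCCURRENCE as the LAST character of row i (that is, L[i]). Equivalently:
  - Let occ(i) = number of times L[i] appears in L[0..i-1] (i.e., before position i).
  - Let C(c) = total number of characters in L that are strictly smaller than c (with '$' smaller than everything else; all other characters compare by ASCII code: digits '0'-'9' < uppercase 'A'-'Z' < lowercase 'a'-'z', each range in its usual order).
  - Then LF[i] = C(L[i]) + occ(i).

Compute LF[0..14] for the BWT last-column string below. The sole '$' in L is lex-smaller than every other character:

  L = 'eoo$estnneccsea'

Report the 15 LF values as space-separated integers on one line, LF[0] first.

Char counts: '$':1, 'a':1, 'c':2, 'e':4, 'n':2, 'o':2, 's':2, 't':1
C (first-col start): C('$')=0, C('a')=1, C('c')=2, C('e')=4, C('n')=8, C('o')=10, C('s')=12, C('t')=14
L[0]='e': occ=0, LF[0]=C('e')+0=4+0=4
L[1]='o': occ=0, LF[1]=C('o')+0=10+0=10
L[2]='o': occ=1, LF[2]=C('o')+1=10+1=11
L[3]='$': occ=0, LF[3]=C('$')+0=0+0=0
L[4]='e': occ=1, LF[4]=C('e')+1=4+1=5
L[5]='s': occ=0, LF[5]=C('s')+0=12+0=12
L[6]='t': occ=0, LF[6]=C('t')+0=14+0=14
L[7]='n': occ=0, LF[7]=C('n')+0=8+0=8
L[8]='n': occ=1, LF[8]=C('n')+1=8+1=9
L[9]='e': occ=2, LF[9]=C('e')+2=4+2=6
L[10]='c': occ=0, LF[10]=C('c')+0=2+0=2
L[11]='c': occ=1, LF[11]=C('c')+1=2+1=3
L[12]='s': occ=1, LF[12]=C('s')+1=12+1=13
L[13]='e': occ=3, LF[13]=C('e')+3=4+3=7
L[14]='a': occ=0, LF[14]=C('a')+0=1+0=1

Answer: 4 10 11 0 5 12 14 8 9 6 2 3 13 7 1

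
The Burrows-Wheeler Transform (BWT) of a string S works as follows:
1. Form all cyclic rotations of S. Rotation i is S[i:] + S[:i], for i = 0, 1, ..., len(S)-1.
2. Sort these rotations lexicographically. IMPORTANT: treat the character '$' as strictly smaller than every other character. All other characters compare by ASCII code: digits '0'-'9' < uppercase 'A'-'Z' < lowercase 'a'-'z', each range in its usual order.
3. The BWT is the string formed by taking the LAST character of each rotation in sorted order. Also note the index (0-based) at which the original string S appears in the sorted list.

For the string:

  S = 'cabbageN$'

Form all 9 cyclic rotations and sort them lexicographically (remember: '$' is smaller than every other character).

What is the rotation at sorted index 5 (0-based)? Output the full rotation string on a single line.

All 9 rotations (rotation i = S[i:]+S[:i]):
  rot[0] = cabbageN$
  rot[1] = abbageN$c
  rot[2] = bbageN$ca
  rot[3] = bageN$cab
  rot[4] = ageN$cabb
  rot[5] = geN$cabba
  rot[6] = eN$cabbag
  rot[7] = N$cabbage
  rot[8] = $cabbageN
Sorted (with $ < everything):
  sorted[0] = $cabbageN
  sorted[1] = N$cabbage
  sorted[2] = abbageN$c
  sorted[3] = ageN$cabb
  sorted[4] = bageN$cab
  sorted[5] = bbageN$ca
  sorted[6] = cabbageN$
  sorted[7] = eN$cabbag
  sorted[8] = geN$cabba
sorted[5] = bbageN$ca

Answer: bbageN$ca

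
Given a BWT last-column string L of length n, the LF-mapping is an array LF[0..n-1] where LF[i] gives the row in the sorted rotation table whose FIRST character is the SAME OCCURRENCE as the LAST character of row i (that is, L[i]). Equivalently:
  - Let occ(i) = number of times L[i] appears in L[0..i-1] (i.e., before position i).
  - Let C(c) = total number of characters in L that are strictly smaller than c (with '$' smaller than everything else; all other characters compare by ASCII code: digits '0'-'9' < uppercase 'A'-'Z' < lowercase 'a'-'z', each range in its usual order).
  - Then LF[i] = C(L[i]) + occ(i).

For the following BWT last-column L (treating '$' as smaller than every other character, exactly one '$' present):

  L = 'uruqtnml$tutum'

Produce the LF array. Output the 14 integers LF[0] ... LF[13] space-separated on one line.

Answer: 10 6 11 5 7 4 2 1 0 8 12 9 13 3

Derivation:
Char counts: '$':1, 'l':1, 'm':2, 'n':1, 'q':1, 'r':1, 't':3, 'u':4
C (first-col start): C('$')=0, C('l')=1, C('m')=2, C('n')=4, C('q')=5, C('r')=6, C('t')=7, C('u')=10
L[0]='u': occ=0, LF[0]=C('u')+0=10+0=10
L[1]='r': occ=0, LF[1]=C('r')+0=6+0=6
L[2]='u': occ=1, LF[2]=C('u')+1=10+1=11
L[3]='q': occ=0, LF[3]=C('q')+0=5+0=5
L[4]='t': occ=0, LF[4]=C('t')+0=7+0=7
L[5]='n': occ=0, LF[5]=C('n')+0=4+0=4
L[6]='m': occ=0, LF[6]=C('m')+0=2+0=2
L[7]='l': occ=0, LF[7]=C('l')+0=1+0=1
L[8]='$': occ=0, LF[8]=C('$')+0=0+0=0
L[9]='t': occ=1, LF[9]=C('t')+1=7+1=8
L[10]='u': occ=2, LF[10]=C('u')+2=10+2=12
L[11]='t': occ=2, LF[11]=C('t')+2=7+2=9
L[12]='u': occ=3, LF[12]=C('u')+3=10+3=13
L[13]='m': occ=1, LF[13]=C('m')+1=2+1=3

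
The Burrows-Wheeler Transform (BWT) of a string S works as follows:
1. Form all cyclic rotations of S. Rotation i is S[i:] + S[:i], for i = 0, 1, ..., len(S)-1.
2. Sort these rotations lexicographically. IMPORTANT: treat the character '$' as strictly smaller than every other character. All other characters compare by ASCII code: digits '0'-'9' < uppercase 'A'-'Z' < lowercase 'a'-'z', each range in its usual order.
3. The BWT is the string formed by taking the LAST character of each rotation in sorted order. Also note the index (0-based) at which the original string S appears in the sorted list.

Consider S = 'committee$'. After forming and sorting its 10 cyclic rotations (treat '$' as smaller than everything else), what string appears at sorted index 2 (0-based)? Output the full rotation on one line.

Answer: e$committe

Derivation:
All 10 rotations (rotation i = S[i:]+S[:i]):
  rot[0] = committee$
  rot[1] = ommittee$c
  rot[2] = mmittee$co
  rot[3] = mittee$com
  rot[4] = ittee$comm
  rot[5] = ttee$commi
  rot[6] = tee$commit
  rot[7] = ee$committ
  rot[8] = e$committe
  rot[9] = $committee
Sorted (with $ < everything):
  sorted[0] = $committee
  sorted[1] = committee$
  sorted[2] = e$committe
  sorted[3] = ee$committ
  sorted[4] = ittee$comm
  sorted[5] = mittee$com
  sorted[6] = mmittee$co
  sorted[7] = ommittee$c
  sorted[8] = tee$commit
  sorted[9] = ttee$commi
sorted[2] = e$committe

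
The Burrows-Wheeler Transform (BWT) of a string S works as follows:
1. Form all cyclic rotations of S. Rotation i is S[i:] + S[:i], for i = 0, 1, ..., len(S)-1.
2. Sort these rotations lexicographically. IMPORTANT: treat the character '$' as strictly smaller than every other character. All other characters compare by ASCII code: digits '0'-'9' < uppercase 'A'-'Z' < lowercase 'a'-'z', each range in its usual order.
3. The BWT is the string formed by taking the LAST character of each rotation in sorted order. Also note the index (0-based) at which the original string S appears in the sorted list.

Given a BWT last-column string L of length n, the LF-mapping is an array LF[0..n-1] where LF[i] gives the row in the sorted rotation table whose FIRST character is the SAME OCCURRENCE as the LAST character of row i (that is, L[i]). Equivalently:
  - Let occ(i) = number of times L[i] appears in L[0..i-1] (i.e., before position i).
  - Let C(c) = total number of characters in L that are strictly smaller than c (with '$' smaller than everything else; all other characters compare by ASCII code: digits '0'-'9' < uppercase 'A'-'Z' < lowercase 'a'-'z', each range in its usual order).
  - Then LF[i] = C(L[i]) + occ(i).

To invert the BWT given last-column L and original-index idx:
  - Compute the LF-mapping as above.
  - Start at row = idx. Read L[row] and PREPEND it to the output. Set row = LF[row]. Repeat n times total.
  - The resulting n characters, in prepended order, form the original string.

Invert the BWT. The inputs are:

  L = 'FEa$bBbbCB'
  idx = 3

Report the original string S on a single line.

Answer: CbaBbbEBF$

Derivation:
LF mapping: 5 4 6 0 7 1 8 9 3 2
Walk LF starting at row 3, prepending L[row]:
  step 1: row=3, L[3]='$', prepend. Next row=LF[3]=0
  step 2: row=0, L[0]='F', prepend. Next row=LF[0]=5
  step 3: row=5, L[5]='B', prepend. Next row=LF[5]=1
  step 4: row=1, L[1]='E', prepend. Next row=LF[1]=4
  step 5: row=4, L[4]='b', prepend. Next row=LF[4]=7
  step 6: row=7, L[7]='b', prepend. Next row=LF[7]=9
  step 7: row=9, L[9]='B', prepend. Next row=LF[9]=2
  step 8: row=2, L[2]='a', prepend. Next row=LF[2]=6
  step 9: row=6, L[6]='b', prepend. Next row=LF[6]=8
  step 10: row=8, L[8]='C', prepend. Next row=LF[8]=3
Reversed output: CbaBbbEBF$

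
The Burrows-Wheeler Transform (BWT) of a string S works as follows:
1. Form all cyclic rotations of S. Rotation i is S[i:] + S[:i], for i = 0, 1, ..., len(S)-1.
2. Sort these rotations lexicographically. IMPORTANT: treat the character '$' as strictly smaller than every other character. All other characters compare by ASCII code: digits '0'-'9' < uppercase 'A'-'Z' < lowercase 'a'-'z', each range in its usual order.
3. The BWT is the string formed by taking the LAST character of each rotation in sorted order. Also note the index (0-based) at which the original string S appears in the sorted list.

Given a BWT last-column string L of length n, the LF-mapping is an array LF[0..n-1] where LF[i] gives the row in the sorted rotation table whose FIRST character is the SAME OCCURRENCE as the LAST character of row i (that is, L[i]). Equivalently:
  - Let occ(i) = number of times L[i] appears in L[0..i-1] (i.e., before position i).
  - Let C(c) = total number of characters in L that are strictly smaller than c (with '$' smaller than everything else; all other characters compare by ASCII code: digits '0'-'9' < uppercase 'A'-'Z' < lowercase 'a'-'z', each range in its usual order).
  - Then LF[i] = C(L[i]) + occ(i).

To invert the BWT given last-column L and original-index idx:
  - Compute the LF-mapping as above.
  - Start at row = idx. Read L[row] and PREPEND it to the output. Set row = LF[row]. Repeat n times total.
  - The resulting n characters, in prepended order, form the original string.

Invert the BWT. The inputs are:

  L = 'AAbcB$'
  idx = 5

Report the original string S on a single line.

LF mapping: 1 2 4 5 3 0
Walk LF starting at row 5, prepending L[row]:
  step 1: row=5, L[5]='$', prepend. Next row=LF[5]=0
  step 2: row=0, L[0]='A', prepend. Next row=LF[0]=1
  step 3: row=1, L[1]='A', prepend. Next row=LF[1]=2
  step 4: row=2, L[2]='b', prepend. Next row=LF[2]=4
  step 5: row=4, L[4]='B', prepend. Next row=LF[4]=3
  step 6: row=3, L[3]='c', prepend. Next row=LF[3]=5
Reversed output: cBbAA$

Answer: cBbAA$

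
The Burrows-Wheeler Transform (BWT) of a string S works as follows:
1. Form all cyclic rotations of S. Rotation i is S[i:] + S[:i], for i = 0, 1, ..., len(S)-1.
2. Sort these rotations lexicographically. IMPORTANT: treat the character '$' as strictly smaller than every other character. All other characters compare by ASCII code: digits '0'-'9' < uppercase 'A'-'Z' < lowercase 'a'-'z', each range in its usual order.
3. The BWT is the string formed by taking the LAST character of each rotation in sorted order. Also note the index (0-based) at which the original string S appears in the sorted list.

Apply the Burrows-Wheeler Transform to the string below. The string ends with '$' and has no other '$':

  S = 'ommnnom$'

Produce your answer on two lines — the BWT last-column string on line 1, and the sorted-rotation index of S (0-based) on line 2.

All 8 rotations (rotation i = S[i:]+S[:i]):
  rot[0] = ommnnom$
  rot[1] = mmnnom$o
  rot[2] = mnnom$om
  rot[3] = nnom$omm
  rot[4] = nom$ommn
  rot[5] = om$ommnn
  rot[6] = m$ommnno
  rot[7] = $ommnnom
Sorted (with $ < everything):
  sorted[0] = $ommnnom  (last char: 'm')
  sorted[1] = m$ommnno  (last char: 'o')
  sorted[2] = mmnnom$o  (last char: 'o')
  sorted[3] = mnnom$om  (last char: 'm')
  sorted[4] = nnom$omm  (last char: 'm')
  sorted[5] = nom$ommn  (last char: 'n')
  sorted[6] = om$ommnn  (last char: 'n')
  sorted[7] = ommnnom$  (last char: '$')
Last column: moommnn$
Original string S is at sorted index 7

Answer: moommnn$
7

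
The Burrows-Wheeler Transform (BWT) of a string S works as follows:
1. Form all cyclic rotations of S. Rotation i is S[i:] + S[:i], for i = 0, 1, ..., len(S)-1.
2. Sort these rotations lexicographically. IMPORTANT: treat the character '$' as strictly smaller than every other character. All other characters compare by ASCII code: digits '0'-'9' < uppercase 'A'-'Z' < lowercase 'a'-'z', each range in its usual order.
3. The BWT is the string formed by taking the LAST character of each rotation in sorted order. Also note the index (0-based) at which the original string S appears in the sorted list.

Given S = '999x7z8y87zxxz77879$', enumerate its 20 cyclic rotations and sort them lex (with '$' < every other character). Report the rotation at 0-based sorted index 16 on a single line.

All 20 rotations (rotation i = S[i:]+S[:i]):
  rot[0] = 999x7z8y87zxxz77879$
  rot[1] = 99x7z8y87zxxz77879$9
  rot[2] = 9x7z8y87zxxz77879$99
  rot[3] = x7z8y87zxxz77879$999
  rot[4] = 7z8y87zxxz77879$999x
  rot[5] = z8y87zxxz77879$999x7
  rot[6] = 8y87zxxz77879$999x7z
  rot[7] = y87zxxz77879$999x7z8
  rot[8] = 87zxxz77879$999x7z8y
  rot[9] = 7zxxz77879$999x7z8y8
  rot[10] = zxxz77879$999x7z8y87
  rot[11] = xxz77879$999x7z8y87z
  rot[12] = xz77879$999x7z8y87zx
  rot[13] = z77879$999x7z8y87zxx
  rot[14] = 77879$999x7z8y87zxxz
  rot[15] = 7879$999x7z8y87zxxz7
  rot[16] = 879$999x7z8y87zxxz77
  rot[17] = 79$999x7z8y87zxxz778
  rot[18] = 9$999x7z8y87zxxz7787
  rot[19] = $999x7z8y87zxxz77879
Sorted (with $ < everything):
  sorted[0] = $999x7z8y87zxxz77879
  sorted[1] = 77879$999x7z8y87zxxz
  sorted[2] = 7879$999x7z8y87zxxz7
  sorted[3] = 79$999x7z8y87zxxz778
  sorted[4] = 7z8y87zxxz77879$999x
  sorted[5] = 7zxxz77879$999x7z8y8
  sorted[6] = 879$999x7z8y87zxxz77
  sorted[7] = 87zxxz77879$999x7z8y
  sorted[8] = 8y87zxxz77879$999x7z
  sorted[9] = 9$999x7z8y87zxxz7787
  sorted[10] = 999x7z8y87zxxz77879$
  sorted[11] = 99x7z8y87zxxz77879$9
  sorted[12] = 9x7z8y87zxxz77879$99
  sorted[13] = x7z8y87zxxz77879$999
  sorted[14] = xxz77879$999x7z8y87z
  sorted[15] = xz77879$999x7z8y87zx
  sorted[16] = y87zxxz77879$999x7z8
  sorted[17] = z77879$999x7z8y87zxx
  sorted[18] = z8y87zxxz77879$999x7
  sorted[19] = zxxz77879$999x7z8y87
sorted[16] = y87zxxz77879$999x7z8

Answer: y87zxxz77879$999x7z8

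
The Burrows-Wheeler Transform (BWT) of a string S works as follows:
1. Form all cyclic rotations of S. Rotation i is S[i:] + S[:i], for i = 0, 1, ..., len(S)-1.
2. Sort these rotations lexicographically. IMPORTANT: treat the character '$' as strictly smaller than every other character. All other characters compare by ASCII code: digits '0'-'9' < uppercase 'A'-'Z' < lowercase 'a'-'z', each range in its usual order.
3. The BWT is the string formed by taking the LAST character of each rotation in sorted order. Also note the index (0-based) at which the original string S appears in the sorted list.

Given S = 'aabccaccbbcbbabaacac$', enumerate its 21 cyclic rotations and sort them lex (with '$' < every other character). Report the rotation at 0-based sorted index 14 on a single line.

Answer: c$aabccaccbbcbbabaaca

Derivation:
All 21 rotations (rotation i = S[i:]+S[:i]):
  rot[0] = aabccaccbbcbbabaacac$
  rot[1] = abccaccbbcbbabaacac$a
  rot[2] = bccaccbbcbbabaacac$aa
  rot[3] = ccaccbbcbbabaacac$aab
  rot[4] = caccbbcbbabaacac$aabc
  rot[5] = accbbcbbabaacac$aabcc
  rot[6] = ccbbcbbabaacac$aabcca
  rot[7] = cbbcbbabaacac$aabccac
  rot[8] = bbcbbabaacac$aabccacc
  rot[9] = bcbbabaacac$aabccaccb
  rot[10] = cbbabaacac$aabccaccbb
  rot[11] = bbabaacac$aabccaccbbc
  rot[12] = babaacac$aabccaccbbcb
  rot[13] = abaacac$aabccaccbbcbb
  rot[14] = baacac$aabccaccbbcbba
  rot[15] = aacac$aabccaccbbcbbab
  rot[16] = acac$aabccaccbbcbbaba
  rot[17] = cac$aabccaccbbcbbabaa
  rot[18] = ac$aabccaccbbcbbabaac
  rot[19] = c$aabccaccbbcbbabaaca
  rot[20] = $aabccaccbbcbbabaacac
Sorted (with $ < everything):
  sorted[0] = $aabccaccbbcbbabaacac
  sorted[1] = aabccaccbbcbbabaacac$
  sorted[2] = aacac$aabccaccbbcbbab
  sorted[3] = abaacac$aabccaccbbcbb
  sorted[4] = abccaccbbcbbabaacac$a
  sorted[5] = ac$aabccaccbbcbbabaac
  sorted[6] = acac$aabccaccbbcbbaba
  sorted[7] = accbbcbbabaacac$aabcc
  sorted[8] = baacac$aabccaccbbcbba
  sorted[9] = babaacac$aabccaccbbcb
  sorted[10] = bbabaacac$aabccaccbbc
  sorted[11] = bbcbbabaacac$aabccacc
  sorted[12] = bcbbabaacac$aabccaccb
  sorted[13] = bccaccbbcbbabaacac$aa
  sorted[14] = c$aabccaccbbcbbabaaca
  sorted[15] = cac$aabccaccbbcbbabaa
  sorted[16] = caccbbcbbabaacac$aabc
  sorted[17] = cbbabaacac$aabccaccbb
  sorted[18] = cbbcbbabaacac$aabccac
  sorted[19] = ccaccbbcbbabaacac$aab
  sorted[20] = ccbbcbbabaacac$aabcca
sorted[14] = c$aabccaccbbcbbabaaca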